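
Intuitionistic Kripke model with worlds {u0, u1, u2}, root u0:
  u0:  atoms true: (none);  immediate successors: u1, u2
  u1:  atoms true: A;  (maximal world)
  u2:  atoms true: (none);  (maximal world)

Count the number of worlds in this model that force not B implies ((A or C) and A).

u0: does not force it — u0 does not force not B implies ((A or C) and A): already at u0 itself, u0 forces not B but u0 does not force (A or C) and A.
u1: forces it.
u2: does not force it — u2 does not force not B implies ((A or C) and A): already at u2 itself, u2 forces not B but u2 does not force (A or C) and A.
Worlds forcing the formula: {u1}.

1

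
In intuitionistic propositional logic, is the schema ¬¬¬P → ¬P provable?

Yes

This is triple-negation reduction, which is intuitionistically derivable.
Assume ¬¬¬P and suppose P. Then ¬¬P (double-negation introduction), contradicting ¬¬¬P. So ¬P.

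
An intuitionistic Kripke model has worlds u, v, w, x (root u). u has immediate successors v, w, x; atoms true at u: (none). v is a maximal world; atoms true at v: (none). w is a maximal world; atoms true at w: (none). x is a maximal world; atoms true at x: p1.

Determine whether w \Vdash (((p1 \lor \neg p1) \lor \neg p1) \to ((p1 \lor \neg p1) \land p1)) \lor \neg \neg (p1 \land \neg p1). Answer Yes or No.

No

w \nVdash (((p1 \lor \neg p1) \lor \neg p1) \to ((p1 \lor \neg p1) \land p1)) \lor \neg \neg (p1 \land \neg p1): neither disjunct is forced at w.
w \nVdash ((p1 \lor \neg p1) \lor \neg p1) \to ((p1 \lor \neg p1) \land p1): already at w itself, w \Vdash (p1 \lor \neg p1) \lor \neg p1 but w \nVdash (p1 \lor \neg p1) \land p1.
w \nVdash (p1 \lor \neg p1) \land p1 since w fails p1.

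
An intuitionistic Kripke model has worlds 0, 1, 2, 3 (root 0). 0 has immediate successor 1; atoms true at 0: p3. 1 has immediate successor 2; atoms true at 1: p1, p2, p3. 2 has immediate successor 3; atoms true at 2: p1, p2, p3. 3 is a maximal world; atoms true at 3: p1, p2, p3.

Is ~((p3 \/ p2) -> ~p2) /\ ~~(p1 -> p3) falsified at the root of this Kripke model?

No

0 ||- ~((p3 \/ p2) -> ~p2) /\ ~~(p1 -> p3) since 0 forces both conjuncts.
So the root 0 forces ~((p3 \/ p2) -> ~p2) /\ ~~(p1 -> p3); the model is not a countermodel.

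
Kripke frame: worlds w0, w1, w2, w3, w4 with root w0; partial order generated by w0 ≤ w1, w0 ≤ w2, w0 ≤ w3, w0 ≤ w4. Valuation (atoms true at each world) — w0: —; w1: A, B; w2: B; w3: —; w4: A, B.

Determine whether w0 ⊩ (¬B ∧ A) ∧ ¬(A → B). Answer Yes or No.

w0 ⊮ (¬B ∧ A) ∧ ¬(A → B) since w0 fails ¬B ∧ A.

No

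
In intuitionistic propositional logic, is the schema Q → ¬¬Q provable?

This is double-negation introduction, which is intuitionistically derivable.
If a world forces Q then every accessible world forces Q (persistence), so none forces ¬Q; hence ¬¬Q.

Yes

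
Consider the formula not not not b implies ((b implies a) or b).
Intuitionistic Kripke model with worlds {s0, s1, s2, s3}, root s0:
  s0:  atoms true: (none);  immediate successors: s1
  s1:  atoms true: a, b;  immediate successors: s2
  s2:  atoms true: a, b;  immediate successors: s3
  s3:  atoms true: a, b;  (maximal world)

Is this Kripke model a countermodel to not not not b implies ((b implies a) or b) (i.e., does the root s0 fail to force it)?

No

s0 forces not not not b implies ((b implies a) or b) vacuously: no world accessible from s0 forces the antecedent not not not b.
So the root s0 forces not not not b implies ((b implies a) or b); the model is not a countermodel.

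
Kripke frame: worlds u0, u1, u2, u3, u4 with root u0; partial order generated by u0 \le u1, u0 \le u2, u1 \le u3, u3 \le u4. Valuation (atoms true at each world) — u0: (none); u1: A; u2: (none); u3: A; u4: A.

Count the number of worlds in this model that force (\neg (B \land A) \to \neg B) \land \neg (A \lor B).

u0: does not force it — u0 \nVdash (\neg (B \land A) \to \neg B) \land \neg (A \lor B) since u0 fails \neg (A \lor B).
u1: does not force it.
u2: forces it.
u3: does not force it.
u4: does not force it.
Worlds forcing the formula: {u2}.

1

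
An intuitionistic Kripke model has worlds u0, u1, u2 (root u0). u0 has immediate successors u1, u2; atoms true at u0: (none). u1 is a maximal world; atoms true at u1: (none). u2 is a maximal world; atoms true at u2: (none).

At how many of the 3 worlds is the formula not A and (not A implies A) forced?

u0: does not force it — u0 does not force not A and (not A implies A) since u0 fails not A implies A.
u1: does not force it — u1 does not force not A and (not A implies A) since u1 fails not A implies A.
u2: does not force it.
Worlds forcing the formula: { }.

0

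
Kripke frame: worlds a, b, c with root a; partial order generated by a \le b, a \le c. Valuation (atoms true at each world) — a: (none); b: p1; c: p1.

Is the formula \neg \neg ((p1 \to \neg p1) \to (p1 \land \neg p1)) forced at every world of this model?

a \Vdash \neg \neg ((p1 \to \neg p1) \to (p1 \land \neg p1)): no world accessible from a forces \neg ((p1 \to \neg p1) \to (p1 \land \neg p1)).
Since the root a forces \neg \neg ((p1 \to \neg p1) \to (p1 \land \neg p1)) and forcing is persistent (monotone upward), every world forces it.

Yes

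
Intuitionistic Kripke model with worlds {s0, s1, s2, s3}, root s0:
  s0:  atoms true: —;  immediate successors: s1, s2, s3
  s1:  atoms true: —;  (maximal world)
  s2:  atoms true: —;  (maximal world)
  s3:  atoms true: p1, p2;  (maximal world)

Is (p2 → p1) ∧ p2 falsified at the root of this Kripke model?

s0 ⊮ (p2 → p1) ∧ p2 since s0 fails p2.
So the root s0 does not force (p2 → p1) ∧ p2; the model is a countermodel.

Yes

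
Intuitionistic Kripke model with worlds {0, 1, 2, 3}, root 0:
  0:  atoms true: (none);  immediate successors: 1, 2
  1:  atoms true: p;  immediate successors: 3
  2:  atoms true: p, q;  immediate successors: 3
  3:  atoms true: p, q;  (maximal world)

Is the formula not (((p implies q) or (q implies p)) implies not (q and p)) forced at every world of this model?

Yes

0 forces not (((p implies q) or (q implies p)) implies not (q and p)): no world accessible from 0 forces ((p implies q) or (q implies p)) implies not (q and p).
Since the root 0 forces not (((p implies q) or (q implies p)) implies not (q and p)) and forcing is persistent (monotone upward), every world forces it.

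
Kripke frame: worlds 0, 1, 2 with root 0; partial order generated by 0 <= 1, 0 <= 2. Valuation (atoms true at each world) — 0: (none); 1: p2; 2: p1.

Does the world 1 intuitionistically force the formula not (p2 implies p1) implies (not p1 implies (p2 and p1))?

No

1 does not force not (p2 implies p1) implies (not p1 implies (p2 and p1)): already at 1 itself, 1 forces not (p2 implies p1) but 1 does not force not p1 implies (p2 and p1).
1 does not force not p1 implies (p2 and p1): already at 1 itself, 1 forces not p1 but 1 does not force p2 and p1.
1 does not force p2 and p1 since 1 fails p1.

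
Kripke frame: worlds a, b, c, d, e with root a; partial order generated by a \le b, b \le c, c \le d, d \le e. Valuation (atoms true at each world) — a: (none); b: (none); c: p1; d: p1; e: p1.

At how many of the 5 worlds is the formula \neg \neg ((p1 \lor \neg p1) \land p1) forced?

a: forces it.
b: forces it.
c: forces it.
d: forces it.
e: forces it.
Worlds forcing the formula: {a, b, c, d, e}.

5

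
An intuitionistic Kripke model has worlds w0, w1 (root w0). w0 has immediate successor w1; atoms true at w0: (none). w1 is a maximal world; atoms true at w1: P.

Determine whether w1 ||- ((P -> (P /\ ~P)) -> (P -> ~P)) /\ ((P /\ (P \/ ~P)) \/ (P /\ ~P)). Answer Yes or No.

w1 ||- ((P -> (P /\ ~P)) -> (P -> ~P)) /\ ((P /\ (P \/ ~P)) \/ (P /\ ~P)) since w1 forces both conjuncts.

Yes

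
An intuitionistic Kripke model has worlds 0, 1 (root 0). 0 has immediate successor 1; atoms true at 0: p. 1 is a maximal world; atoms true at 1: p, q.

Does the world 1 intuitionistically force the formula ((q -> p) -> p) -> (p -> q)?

Yes

1 ||- ((q -> p) -> p) -> (p -> q): every world accessible from 1 that forces (q -> p) -> p (namely 1) also forces p -> q.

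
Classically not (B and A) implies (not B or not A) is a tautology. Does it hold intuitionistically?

No

This is the constructively invalid direction of De Morgan's law for conjunction, which is not intuitionistically valid.
A Kripke countermodel: worlds a, b, c; order generated by a <= b, a <= c; atoms true at each world — a:{}; b:{B}; c:{A}.
a does not force not (B and A) implies (not B or not A): already at a itself, a forces not (B and A) but a does not force not B or not A.
a does not force not B or not A: neither disjunct is forced at a.
a does not force not B since b is accessible from a and b forces B.
So the root a does not force the formula.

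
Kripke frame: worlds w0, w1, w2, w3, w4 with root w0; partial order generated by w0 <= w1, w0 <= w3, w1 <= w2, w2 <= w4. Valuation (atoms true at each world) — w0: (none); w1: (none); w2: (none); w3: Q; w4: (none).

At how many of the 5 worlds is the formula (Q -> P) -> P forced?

w0: does not force it — w0 ||-/- (Q -> P) -> P: at the accessible world w1, w1 ||- Q -> P but w1 ||-/- P.
w1: does not force it — w1 ||-/- (Q -> P) -> P: already at w1 itself, w1 ||- Q -> P but w1 ||-/- P.
w2: does not force it.
w3: forces it.
w4: does not force it.
Worlds forcing the formula: {w3}.

1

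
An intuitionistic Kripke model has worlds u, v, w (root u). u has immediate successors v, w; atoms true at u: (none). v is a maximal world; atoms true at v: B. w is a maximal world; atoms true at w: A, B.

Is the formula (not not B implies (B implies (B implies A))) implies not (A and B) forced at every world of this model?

No

Not every world: u does not force (not not B implies (B implies (B implies A))) implies not (A and B).
u does not force (not not B implies (B implies (B implies A))) implies not (A and B): at the accessible world w, w forces not not B implies (B implies (B implies A)) but w does not force not (A and B).
w does not force not (A and B) since w is accessible from w and w forces A and B.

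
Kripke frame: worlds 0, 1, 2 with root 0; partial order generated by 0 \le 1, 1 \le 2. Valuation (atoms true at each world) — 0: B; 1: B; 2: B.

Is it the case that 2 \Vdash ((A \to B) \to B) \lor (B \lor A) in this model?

Yes

2 \Vdash ((A \to B) \to B) \lor (B \lor A) via the disjunct (A \to B) \to B.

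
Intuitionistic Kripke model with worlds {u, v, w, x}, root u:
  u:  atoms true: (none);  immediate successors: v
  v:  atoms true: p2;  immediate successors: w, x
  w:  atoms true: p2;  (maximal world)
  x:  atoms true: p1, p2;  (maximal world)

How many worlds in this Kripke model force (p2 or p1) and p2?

3

u: does not force it — u does not force (p2 or p1) and p2 since u fails p2 or p1.
v: forces it.
w: forces it.
x: forces it.
Worlds forcing the formula: {v, w, x}.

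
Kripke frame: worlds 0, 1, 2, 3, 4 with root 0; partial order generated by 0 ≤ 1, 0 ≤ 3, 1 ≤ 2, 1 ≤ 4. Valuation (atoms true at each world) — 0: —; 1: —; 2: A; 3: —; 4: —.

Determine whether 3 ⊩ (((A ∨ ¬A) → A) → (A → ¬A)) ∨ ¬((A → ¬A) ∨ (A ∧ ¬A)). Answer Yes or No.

3 ⊩ (((A ∨ ¬A) → A) → (A → ¬A)) ∨ ¬((A → ¬A) ∨ (A ∧ ¬A)) via the disjunct ((A ∨ ¬A) → A) → (A → ¬A).

Yes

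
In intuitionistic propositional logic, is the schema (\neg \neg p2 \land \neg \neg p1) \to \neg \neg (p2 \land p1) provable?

Yes

This is the distribution of double negation over conjunction, which is intuitionistically derivable.
Assume \neg \neg p2, \neg \neg p1, and \neg (p2 \land p1). From p2 we'd get \neg p1 (since p2 \land p1 is refuted), contradicting \neg \neg p1; so \neg p2, contradicting \neg \neg p2.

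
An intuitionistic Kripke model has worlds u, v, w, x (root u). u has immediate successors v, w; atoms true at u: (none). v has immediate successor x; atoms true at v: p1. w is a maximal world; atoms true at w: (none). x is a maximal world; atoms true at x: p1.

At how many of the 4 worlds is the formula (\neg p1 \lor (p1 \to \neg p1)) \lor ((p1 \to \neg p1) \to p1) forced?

u: does not force it — u \nVdash (\neg p1 \lor (p1 \to \neg p1)) \lor ((p1 \to \neg p1) \to p1): neither disjunct is forced at u.
v: forces it.
w: forces it.
x: forces it.
Worlds forcing the formula: {v, w, x}.

3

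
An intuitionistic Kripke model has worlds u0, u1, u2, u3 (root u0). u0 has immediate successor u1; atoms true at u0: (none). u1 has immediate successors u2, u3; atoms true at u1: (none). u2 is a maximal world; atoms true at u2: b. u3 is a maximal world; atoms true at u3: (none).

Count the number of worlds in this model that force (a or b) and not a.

1

u0: does not force it — u0 does not force (a or b) and not a since u0 fails a or b.
u1: does not force it — u1 does not force (a or b) and not a since u1 fails a or b.
u2: forces it.
u3: does not force it.
Worlds forcing the formula: {u2}.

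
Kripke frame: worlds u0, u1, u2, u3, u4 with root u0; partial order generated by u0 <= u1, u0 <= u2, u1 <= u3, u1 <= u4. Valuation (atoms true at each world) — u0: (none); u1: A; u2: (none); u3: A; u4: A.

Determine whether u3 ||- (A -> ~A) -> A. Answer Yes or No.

Yes

u3 ||- (A -> ~A) -> A vacuously: no world accessible from u3 forces the antecedent A -> ~A.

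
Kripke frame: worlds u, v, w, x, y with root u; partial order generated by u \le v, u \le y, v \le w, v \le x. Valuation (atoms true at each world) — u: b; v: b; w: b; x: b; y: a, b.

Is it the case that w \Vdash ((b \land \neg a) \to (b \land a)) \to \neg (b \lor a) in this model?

Yes

w \Vdash ((b \land \neg a) \to (b \land a)) \to \neg (b \lor a) vacuously: no world accessible from w forces the antecedent (b \land \neg a) \to (b \land a).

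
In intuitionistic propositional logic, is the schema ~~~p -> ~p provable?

This is triple-negation reduction, which is intuitionistically derivable.
Assume ~~~p and suppose p. Then ~~p (double-negation introduction), contradicting ~~~p. So ~p.

Yes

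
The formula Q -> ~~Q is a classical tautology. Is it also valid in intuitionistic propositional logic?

Yes

This is double-negation introduction, which is intuitionistically derivable.
If a world forces Q then every accessible world forces Q (persistence), so none forces ~Q; hence ~~Q.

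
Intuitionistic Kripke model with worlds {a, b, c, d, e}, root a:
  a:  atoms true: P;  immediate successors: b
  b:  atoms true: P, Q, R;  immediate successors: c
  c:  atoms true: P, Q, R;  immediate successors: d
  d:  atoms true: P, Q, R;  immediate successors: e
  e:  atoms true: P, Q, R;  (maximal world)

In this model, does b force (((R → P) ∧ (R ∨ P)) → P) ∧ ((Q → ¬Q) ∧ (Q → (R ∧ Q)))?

b ⊮ (((R → P) ∧ (R ∨ P)) → P) ∧ ((Q → ¬Q) ∧ (Q → (R ∧ Q))) since b fails (Q → ¬Q) ∧ (Q → (R ∧ Q)).

No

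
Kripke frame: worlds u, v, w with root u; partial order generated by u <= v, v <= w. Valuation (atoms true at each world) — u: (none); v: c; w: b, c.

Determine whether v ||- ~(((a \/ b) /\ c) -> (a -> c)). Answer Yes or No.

v ||-/- ~(((a \/ b) /\ c) -> (a -> c)) since v is accessible from v and v ||- ((a \/ b) /\ c) -> (a -> c).
v ||- ((a \/ b) /\ c) -> (a -> c): every world accessible from v that forces (a \/ b) /\ c (namely w) also forces a -> c.

No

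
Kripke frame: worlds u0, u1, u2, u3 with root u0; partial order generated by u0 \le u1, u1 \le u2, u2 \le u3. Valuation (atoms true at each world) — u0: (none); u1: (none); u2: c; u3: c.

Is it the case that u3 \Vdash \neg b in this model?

Yes

u3 \Vdash \neg b: no world accessible from u3 forces b.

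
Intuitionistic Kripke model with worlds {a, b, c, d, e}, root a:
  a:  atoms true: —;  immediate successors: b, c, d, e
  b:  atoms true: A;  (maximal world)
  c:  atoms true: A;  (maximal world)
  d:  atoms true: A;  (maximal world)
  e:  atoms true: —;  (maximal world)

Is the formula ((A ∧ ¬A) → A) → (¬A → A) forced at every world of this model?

No

Not every world: a ⊮ ((A ∧ ¬A) → A) → (¬A → A).
a ⊮ ((A ∧ ¬A) → A) → (¬A → A): already at a itself, a ⊩ (A ∧ ¬A) → A but a ⊮ ¬A → A.
a ⊮ ¬A → A: at the accessible world e, e ⊩ ¬A but e ⊮ A.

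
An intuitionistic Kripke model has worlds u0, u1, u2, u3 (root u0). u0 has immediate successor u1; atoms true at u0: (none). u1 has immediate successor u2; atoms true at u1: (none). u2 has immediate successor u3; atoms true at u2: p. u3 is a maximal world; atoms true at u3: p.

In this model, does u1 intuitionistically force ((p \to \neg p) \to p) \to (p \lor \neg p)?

u1 \nVdash ((p \to \neg p) \to p) \to (p \lor \neg p): already at u1 itself, u1 \Vdash (p \to \neg p) \to p but u1 \nVdash p \lor \neg p.
u1 \nVdash p \lor \neg p: neither disjunct is forced at u1.
u1 lacks atom p, so u1 \nVdash p.

No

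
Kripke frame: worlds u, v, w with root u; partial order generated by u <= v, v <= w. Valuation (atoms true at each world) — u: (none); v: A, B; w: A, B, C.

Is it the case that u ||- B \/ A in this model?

u ||-/- B \/ A: neither disjunct is forced at u.
u lacks atom B, so u ||-/- B.

No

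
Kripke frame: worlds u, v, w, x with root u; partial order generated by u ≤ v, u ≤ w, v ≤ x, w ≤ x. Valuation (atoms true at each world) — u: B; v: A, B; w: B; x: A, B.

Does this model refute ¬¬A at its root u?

No

u ⊩ ¬¬A: no world accessible from u forces ¬A.
So the root u forces ¬¬A; the model is not a countermodel.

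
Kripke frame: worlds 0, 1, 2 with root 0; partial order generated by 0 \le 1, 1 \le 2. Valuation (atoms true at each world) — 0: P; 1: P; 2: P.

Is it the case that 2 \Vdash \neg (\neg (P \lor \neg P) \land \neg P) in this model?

2 \Vdash \neg (\neg (P \lor \neg P) \land \neg P): no world accessible from 2 forces \neg (P \lor \neg P) \land \neg P.

Yes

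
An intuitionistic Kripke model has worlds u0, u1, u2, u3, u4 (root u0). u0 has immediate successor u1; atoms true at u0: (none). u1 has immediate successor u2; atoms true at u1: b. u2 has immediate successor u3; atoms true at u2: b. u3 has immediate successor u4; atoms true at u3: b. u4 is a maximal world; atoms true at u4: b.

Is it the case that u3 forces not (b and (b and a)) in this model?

Yes

u3 forces not (b and (b and a)): no world accessible from u3 forces b and (b and a).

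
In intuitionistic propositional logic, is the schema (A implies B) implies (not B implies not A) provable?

This is the forward direction of contraposition, which is intuitionistically derivable.
Assume A implies B and not B. If A held then B would follow, contradicting not B; so not A.

Yes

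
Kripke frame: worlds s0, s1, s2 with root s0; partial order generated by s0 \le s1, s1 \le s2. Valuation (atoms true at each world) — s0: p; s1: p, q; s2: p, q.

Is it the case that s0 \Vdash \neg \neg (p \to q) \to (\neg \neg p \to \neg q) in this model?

No

s0 \nVdash \neg \neg (p \to q) \to (\neg \neg p \to \neg q): already at s0 itself, s0 \Vdash \neg \neg (p \to q) but s0 \nVdash \neg \neg p \to \neg q.
s0 \nVdash \neg \neg p \to \neg q: already at s0 itself, s0 \Vdash \neg \neg p but s0 \nVdash \neg q.
s0 \nVdash \neg q since s1 is accessible from s0 and s1 \Vdash q.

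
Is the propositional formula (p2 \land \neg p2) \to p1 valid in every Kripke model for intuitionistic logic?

This is an instance of ex falso quodlibet, which is intuitionistically derivable.
No world can force both p2 and \neg p2, so the antecedent p2 \land \neg p2 is never forced and the implication holds vacuously at every world.

Yes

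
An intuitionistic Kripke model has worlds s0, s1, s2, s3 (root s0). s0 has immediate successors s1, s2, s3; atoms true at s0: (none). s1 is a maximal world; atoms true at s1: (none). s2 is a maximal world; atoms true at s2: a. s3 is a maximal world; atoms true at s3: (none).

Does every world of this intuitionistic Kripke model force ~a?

No

Not every world: s0 ||-/- ~a.
s0 ||-/- ~a since s2 is accessible from s0 and s2 ||- a.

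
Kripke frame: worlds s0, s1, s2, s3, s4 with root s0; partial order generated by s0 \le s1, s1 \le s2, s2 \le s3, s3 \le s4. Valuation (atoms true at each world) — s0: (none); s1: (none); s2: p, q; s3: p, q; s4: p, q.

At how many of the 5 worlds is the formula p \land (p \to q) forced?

3

s0: does not force it — s0 \nVdash p \land (p \to q) since s0 fails p.
s1: does not force it.
s2: forces it.
s3: forces it.
s4: forces it.
Worlds forcing the formula: {s2, s3, s4}.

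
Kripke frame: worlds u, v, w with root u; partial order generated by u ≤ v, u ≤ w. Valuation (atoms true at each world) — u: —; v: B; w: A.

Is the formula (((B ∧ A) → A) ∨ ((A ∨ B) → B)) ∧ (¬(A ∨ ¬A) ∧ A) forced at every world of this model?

Not every world: u ⊮ (((B ∧ A) → A) ∨ ((A ∨ B) → B)) ∧ (¬(A ∨ ¬A) ∧ A).
u ⊮ (((B ∧ A) → A) ∨ ((A ∨ B) → B)) ∧ (¬(A ∨ ¬A) ∧ A) since u fails ¬(A ∨ ¬A) ∧ A.

No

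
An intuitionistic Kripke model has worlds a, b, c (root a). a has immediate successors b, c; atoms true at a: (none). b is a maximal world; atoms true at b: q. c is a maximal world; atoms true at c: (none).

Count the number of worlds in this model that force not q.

a: does not force it — a does not force not q since b is accessible from a and b forces q.
b: does not force it — b does not force not q since b is accessible from b and b forces q.
c: forces it.
Worlds forcing the formula: {c}.

1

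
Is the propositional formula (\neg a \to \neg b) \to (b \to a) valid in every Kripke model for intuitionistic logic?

No

This is the converse of contraposition, which is not intuitionistically valid.
A Kripke countermodel: worlds u0, u1; order generated by u0 \le u1; atoms true at each world — u0:{b}; u1:{a,b}.
u0 \nVdash (\neg a \to \neg b) \to (b \to a): already at u0 itself, u0 \Vdash \neg a \to \neg b but u0 \nVdash b \to a.
u0 \nVdash b \to a: already at u0 itself, u0 \Vdash b but u0 \nVdash a.
u0 lacks atom a, so u0 \nVdash a.
So the root u0 does not force the formula.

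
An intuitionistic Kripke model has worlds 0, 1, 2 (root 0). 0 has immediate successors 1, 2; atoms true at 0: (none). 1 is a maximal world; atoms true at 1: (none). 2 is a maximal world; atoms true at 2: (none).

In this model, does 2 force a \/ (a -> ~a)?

2 ||- a \/ (a -> ~a) via the disjunct a -> ~a.

Yes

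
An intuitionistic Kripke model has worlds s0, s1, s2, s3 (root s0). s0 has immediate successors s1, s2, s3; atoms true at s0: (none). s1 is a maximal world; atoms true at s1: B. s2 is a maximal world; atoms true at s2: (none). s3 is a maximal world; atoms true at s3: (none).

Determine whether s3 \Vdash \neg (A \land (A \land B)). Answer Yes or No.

s3 \Vdash \neg (A \land (A \land B)): no world accessible from s3 forces A \land (A \land B).

Yes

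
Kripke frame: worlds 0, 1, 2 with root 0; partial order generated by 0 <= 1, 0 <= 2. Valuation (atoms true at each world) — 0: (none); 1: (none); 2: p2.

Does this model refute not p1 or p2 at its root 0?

0 forces not p1 or p2 via the disjunct not p1.
So the root 0 forces not p1 or p2; the model is not a countermodel.

No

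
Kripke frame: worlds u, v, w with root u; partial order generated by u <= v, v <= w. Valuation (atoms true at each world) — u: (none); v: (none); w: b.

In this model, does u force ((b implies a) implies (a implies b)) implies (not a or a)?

Yes

u forces ((b implies a) implies (a implies b)) implies (not a or a): every world accessible from u that forces (b implies a) implies (a implies b) (namely u, v, w) also forces not a or a.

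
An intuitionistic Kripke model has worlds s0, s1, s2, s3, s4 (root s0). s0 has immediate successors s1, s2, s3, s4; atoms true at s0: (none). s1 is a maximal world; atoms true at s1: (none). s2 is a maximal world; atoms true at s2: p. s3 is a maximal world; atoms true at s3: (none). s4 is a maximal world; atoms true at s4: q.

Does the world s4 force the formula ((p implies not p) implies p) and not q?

s4 does not force ((p implies not p) implies p) and not q since s4 fails (p implies not p) implies p.

No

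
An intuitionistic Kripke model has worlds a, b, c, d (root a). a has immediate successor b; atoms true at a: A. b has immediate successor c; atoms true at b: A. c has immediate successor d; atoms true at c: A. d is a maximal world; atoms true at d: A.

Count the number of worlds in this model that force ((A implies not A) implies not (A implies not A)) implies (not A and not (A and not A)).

a: does not force it — a does not force ((A implies not A) implies not (A implies not A)) implies (not A and not (A and not A)): already at a itself, a forces (A implies not A) implies not (A implies not A) but a does not force not A and not (A and not A).
b: does not force it — b does not force ((A implies not A) implies not (A implies not A)) implies (not A and not (A and not A)): already at b itself, b forces (A implies not A) implies not (A implies not A) but b does not force not A and not (A and not A).
c: does not force it.
d: does not force it.
Worlds forcing the formula: { }.

0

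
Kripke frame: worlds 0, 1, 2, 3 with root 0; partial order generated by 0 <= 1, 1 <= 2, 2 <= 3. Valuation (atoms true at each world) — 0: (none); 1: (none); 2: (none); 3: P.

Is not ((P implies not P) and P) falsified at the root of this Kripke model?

No

0 forces not ((P implies not P) and P): no world accessible from 0 forces (P implies not P) and P.
So the root 0 forces not ((P implies not P) and P); the model is not a countermodel.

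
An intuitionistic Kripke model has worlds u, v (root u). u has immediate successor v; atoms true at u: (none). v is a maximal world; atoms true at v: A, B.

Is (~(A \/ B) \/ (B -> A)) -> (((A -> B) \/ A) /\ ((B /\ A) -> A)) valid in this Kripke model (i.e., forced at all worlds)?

u ||- (~(A \/ B) \/ (B -> A)) -> (((A -> B) \/ A) /\ ((B /\ A) -> A)): every world accessible from u that forces ~(A \/ B) \/ (B -> A) (namely u, v) also forces ((A -> B) \/ A) /\ ((B /\ A) -> A).
Since the root u forces (~(A \/ B) \/ (B -> A)) -> (((A -> B) \/ A) /\ ((B /\ A) -> A)) and forcing is persistent (monotone upward), every world forces it.

Yes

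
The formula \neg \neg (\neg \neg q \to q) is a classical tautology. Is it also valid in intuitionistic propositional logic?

Yes

This is the double negation of double-negation elimination, which is intuitionistically derivable.
By Glivenko's theorem the double negation of any classical propositional tautology is intuitionistically provable; \neg \neg q \to q is classically a tautology.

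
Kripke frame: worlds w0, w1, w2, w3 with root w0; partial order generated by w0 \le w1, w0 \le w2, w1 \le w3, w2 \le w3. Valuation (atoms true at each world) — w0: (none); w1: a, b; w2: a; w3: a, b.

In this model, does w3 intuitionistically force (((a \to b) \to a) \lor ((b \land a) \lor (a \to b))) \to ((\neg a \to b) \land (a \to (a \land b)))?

w3 \Vdash (((a \to b) \to a) \lor ((b \land a) \lor (a \to b))) \to ((\neg a \to b) \land (a \to (a \land b))): every world accessible from w3 that forces ((a \to b) \to a) \lor ((b \land a) \lor (a \to b)) (namely w3) also forces (\neg a \to b) \land (a \to (a \land b)).

Yes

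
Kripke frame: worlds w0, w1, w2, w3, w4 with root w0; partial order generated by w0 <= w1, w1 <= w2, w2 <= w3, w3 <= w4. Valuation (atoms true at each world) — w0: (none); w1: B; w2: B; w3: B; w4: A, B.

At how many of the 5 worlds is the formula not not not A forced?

0

w0: does not force it — w0 does not force not not not A since w0 is accessible from w0 and w0 forces not not A.
w1: does not force it — w1 does not force not not not A since w1 is accessible from w1 and w1 forces not not A.
w2: does not force it.
w3: does not force it.
w4: does not force it.
Worlds forcing the formula: { }.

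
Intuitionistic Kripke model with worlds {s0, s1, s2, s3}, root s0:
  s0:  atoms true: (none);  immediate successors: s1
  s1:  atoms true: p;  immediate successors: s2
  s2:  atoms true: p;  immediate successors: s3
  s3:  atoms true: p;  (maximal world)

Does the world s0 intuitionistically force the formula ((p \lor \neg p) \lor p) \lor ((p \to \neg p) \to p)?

s0 \Vdash ((p \lor \neg p) \lor p) \lor ((p \to \neg p) \to p) via the disjunct (p \to \neg p) \to p.

Yes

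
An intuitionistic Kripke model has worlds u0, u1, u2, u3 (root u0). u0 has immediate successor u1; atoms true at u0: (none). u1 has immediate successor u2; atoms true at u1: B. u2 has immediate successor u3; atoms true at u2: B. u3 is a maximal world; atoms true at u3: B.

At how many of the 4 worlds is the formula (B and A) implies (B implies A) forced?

u0: forces it.
u1: forces it.
u2: forces it.
u3: forces it.
Worlds forcing the formula: {u0, u1, u2, u3}.

4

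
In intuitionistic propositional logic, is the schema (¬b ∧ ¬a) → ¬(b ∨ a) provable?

This is a constructively valid De Morgan direction (conjunction of negations to negated disjunction), which is intuitionistically derivable.
If both ¬b and ¬a hold at a world, no accessible world forces b or forces a, so none forces b ∨ a.

Yes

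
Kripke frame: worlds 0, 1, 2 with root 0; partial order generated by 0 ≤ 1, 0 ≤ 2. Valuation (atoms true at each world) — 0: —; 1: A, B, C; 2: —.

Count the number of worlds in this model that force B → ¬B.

1

0: does not force it — 0 ⊮ B → ¬B: at the accessible world 1, 1 ⊩ B but 1 ⊮ ¬B.
1: does not force it.
2: forces it.
Worlds forcing the formula: {2}.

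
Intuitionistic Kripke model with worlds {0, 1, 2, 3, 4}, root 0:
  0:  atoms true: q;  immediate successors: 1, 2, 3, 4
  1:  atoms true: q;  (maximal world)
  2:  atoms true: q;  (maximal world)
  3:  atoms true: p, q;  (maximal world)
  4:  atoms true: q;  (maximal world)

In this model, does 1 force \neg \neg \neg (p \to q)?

No

1 \nVdash \neg \neg \neg (p \to q) since 1 is accessible from 1 and 1 \Vdash \neg \neg (p \to q).
1 \Vdash \neg \neg (p \to q): no world accessible from 1 forces \neg (p \to q).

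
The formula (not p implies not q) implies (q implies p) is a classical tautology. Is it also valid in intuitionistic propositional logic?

This is the converse of contraposition, which is not intuitionistically valid.
A Kripke countermodel: worlds s0, s1; order generated by s0 <= s1; atoms true at each world — s0:{q}; s1:{p,q}.
s0 does not force (not p implies not q) implies (q implies p): already at s0 itself, s0 forces not p implies not q but s0 does not force q implies p.
s0 does not force q implies p: already at s0 itself, s0 forces q but s0 does not force p.
s0 lacks atom p, so s0 does not force p.
So the root s0 does not force the formula.

No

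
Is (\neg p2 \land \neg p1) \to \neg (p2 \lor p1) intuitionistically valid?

This is a constructively valid De Morgan direction (conjunction of negations to negated disjunction), which is intuitionistically derivable.
If both \neg p2 and \neg p1 hold at a world, no accessible world forces p2 or forces p1, so none forces p2 \lor p1.

Yes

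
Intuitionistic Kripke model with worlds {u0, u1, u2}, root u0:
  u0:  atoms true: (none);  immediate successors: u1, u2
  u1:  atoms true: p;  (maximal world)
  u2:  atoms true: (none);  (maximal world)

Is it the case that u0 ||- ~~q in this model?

No

u0 ||-/- ~~q since u0 is accessible from u0 and u0 ||- ~q.
u0 ||- ~q: no world accessible from u0 forces q.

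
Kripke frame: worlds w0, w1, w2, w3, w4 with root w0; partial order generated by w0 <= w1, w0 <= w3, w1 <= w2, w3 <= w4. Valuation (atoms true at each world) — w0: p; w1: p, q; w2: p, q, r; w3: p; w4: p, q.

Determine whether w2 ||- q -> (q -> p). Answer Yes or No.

w2 ||- q -> (q -> p): every world accessible from w2 that forces q (namely w2) also forces q -> p.

Yes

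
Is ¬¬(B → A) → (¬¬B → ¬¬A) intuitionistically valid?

This is the distribution of double negation over implication, which is intuitionistically derivable.
Assume ¬¬(B → A) and ¬¬B; suppose ¬A. Then B → A would give ¬B (by contraposition), contradicting ¬¬B; so ¬(B → A), contradicting ¬¬(B → A). Hence ¬¬A.

Yes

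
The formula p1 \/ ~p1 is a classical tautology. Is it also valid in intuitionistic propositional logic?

No

This is the law of excluded middle, which is not intuitionistically valid.
A Kripke countermodel: worlds u0, u1; order generated by u0 <= u1; atoms true at each world — u0:{}; u1:{p1}.
u0 ||-/- p1 \/ ~p1: neither disjunct is forced at u0.
u0 lacks atom p1, so u0 ||-/- p1.
So the root u0 does not force the formula.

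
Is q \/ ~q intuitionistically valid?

This is the law of excluded middle, which is not intuitionistically valid.
A Kripke countermodel: worlds s0, s1; order generated by s0 <= s1; atoms true at each world — s0:{}; s1:{q}.
s0 ||-/- q \/ ~q: neither disjunct is forced at s0.
s0 lacks atom q, so s0 ||-/- q.
So the root s0 does not force the formula.

No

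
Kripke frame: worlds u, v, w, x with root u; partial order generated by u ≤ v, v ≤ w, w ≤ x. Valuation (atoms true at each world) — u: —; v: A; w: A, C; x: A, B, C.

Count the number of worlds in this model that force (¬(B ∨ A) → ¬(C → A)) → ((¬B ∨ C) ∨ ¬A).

2

u: does not force it — u ⊮ (¬(B ∨ A) → ¬(C → A)) → ((¬B ∨ C) ∨ ¬A): already at u itself, u ⊩ ¬(B ∨ A) → ¬(C → A) but u ⊮ (¬B ∨ C) ∨ ¬A.
v: does not force it.
w: forces it.
x: forces it.
Worlds forcing the formula: {w, x}.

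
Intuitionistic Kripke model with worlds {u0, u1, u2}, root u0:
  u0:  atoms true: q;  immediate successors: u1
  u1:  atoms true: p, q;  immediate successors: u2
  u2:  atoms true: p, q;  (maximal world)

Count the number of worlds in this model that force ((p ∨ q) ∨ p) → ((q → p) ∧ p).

2

u0: does not force it — u0 ⊮ ((p ∨ q) ∨ p) → ((q → p) ∧ p): already at u0 itself, u0 ⊩ (p ∨ q) ∨ p but u0 ⊮ (q → p) ∧ p.
u1: forces it.
u2: forces it.
Worlds forcing the formula: {u1, u2}.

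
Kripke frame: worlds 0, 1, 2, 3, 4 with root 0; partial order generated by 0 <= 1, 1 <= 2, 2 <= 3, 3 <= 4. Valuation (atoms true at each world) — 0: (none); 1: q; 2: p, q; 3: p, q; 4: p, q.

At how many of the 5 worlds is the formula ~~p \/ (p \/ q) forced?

5

0: forces it.
1: forces it.
2: forces it.
3: forces it.
4: forces it.
Worlds forcing the formula: {0, 1, 2, 3, 4}.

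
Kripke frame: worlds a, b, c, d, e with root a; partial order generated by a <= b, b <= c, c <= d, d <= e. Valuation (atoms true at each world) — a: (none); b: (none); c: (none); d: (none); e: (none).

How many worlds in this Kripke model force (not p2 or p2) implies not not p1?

a: does not force it — a does not force (not p2 or p2) implies not not p1: already at a itself, a forces not p2 or p2 but a does not force not not p1.
b: does not force it — b does not force (not p2 or p2) implies not not p1: already at b itself, b forces not p2 or p2 but b does not force not not p1.
c: does not force it.
d: does not force it.
e: does not force it.
Worlds forcing the formula: { }.

0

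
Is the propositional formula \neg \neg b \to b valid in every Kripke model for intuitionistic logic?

This is double-negation elimination, which is not intuitionistically valid.
A Kripke countermodel: worlds 0, 1; order generated by 0 \le 1; atoms true at each world — 0:{}; 1:{b}.
0 \nVdash \neg \neg b \to b: already at 0 itself, 0 \Vdash \neg \neg b but 0 \nVdash b.
0 lacks atom b, so 0 \nVdash b.
So the root 0 does not force the formula.

No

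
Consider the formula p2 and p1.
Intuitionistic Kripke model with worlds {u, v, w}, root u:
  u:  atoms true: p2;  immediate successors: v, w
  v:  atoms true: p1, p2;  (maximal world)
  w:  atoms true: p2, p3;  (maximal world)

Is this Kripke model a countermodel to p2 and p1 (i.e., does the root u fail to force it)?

u does not force p2 and p1 since u fails p1.
So the root u does not force p2 and p1; the model is a countermodel.

Yes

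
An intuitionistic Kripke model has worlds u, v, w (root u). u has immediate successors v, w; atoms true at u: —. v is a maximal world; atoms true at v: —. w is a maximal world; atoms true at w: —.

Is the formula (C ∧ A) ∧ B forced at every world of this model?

No

Not every world: u ⊮ (C ∧ A) ∧ B.
u ⊮ (C ∧ A) ∧ B since u fails C ∧ A.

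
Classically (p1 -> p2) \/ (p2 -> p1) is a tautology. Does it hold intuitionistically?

This is the Gödel–Dummett linearity axiom, which is not intuitionistically valid.
A Kripke countermodel: worlds s0, s1, s2; order generated by s0 <= s1, s0 <= s2; atoms true at each world — s0:{}; s1:{p1}; s2:{p2}.
s0 ||-/- (p1 -> p2) \/ (p2 -> p1): neither disjunct is forced at s0.
s0 ||-/- p1 -> p2: at the accessible world s1, s1 ||- p1 but s1 ||-/- p2.
s1 lacks atom p2, so s1 ||-/- p2.
So the root s0 does not force the formula.

No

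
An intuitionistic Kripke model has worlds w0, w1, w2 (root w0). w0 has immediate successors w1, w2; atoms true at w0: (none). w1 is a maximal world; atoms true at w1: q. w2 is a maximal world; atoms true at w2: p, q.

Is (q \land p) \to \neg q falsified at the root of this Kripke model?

Yes

w0 \nVdash (q \land p) \to \neg q: at the accessible world w2, w2 \Vdash q \land p but w2 \nVdash \neg q.
w2 \nVdash \neg q since w2 is accessible from w2 and w2 \Vdash q.
So the root w0 does not force (q \land p) \to \neg q; the model is a countermodel.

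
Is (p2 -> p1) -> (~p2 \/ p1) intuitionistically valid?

No

This is the material-implication-as-disjunction principle, which is not intuitionistically valid.
A Kripke countermodel: worlds s0, s1; order generated by s0 <= s1; atoms true at each world — s0:{}; s1:{p1,p2}.
s0 ||-/- (p2 -> p1) -> (~p2 \/ p1): already at s0 itself, s0 ||- p2 -> p1 but s0 ||-/- ~p2 \/ p1.
s0 ||-/- ~p2 \/ p1: neither disjunct is forced at s0.
s0 ||-/- ~p2 since s1 is accessible from s0 and s1 ||- p2.
So the root s0 does not force the formula.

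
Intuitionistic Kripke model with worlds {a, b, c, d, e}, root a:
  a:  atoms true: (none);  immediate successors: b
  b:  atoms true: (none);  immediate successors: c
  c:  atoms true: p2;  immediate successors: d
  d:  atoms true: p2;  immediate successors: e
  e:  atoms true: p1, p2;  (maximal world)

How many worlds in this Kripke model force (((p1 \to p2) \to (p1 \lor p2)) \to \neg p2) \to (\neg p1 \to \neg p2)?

5

a: forces it.
b: forces it.
c: forces it.
d: forces it.
e: forces it.
Worlds forcing the formula: {a, b, c, d, e}.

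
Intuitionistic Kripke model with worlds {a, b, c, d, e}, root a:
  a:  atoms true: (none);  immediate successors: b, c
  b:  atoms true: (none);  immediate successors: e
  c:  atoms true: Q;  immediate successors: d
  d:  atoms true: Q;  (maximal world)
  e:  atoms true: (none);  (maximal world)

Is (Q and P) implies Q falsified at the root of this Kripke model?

a forces (Q and P) implies Q vacuously: no world accessible from a forces the antecedent Q and P.
So the root a forces (Q and P) implies Q; the model is not a countermodel.

No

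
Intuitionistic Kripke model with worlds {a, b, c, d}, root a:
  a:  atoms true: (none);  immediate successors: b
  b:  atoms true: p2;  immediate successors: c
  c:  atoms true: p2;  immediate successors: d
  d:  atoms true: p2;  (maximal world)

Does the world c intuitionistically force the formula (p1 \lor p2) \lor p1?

c \Vdash (p1 \lor p2) \lor p1 via the disjunct p1 \lor p2.

Yes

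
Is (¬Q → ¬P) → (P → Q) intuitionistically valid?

No

This is the converse of contraposition, which is not intuitionistically valid.
A Kripke countermodel: worlds s0, s1; order generated by s0 ≤ s1; atoms true at each world — s0:{P}; s1:{P,Q}.
s0 ⊮ (¬Q → ¬P) → (P → Q): already at s0 itself, s0 ⊩ ¬Q → ¬P but s0 ⊮ P → Q.
s0 ⊮ P → Q: already at s0 itself, s0 ⊩ P but s0 ⊮ Q.
s0 lacks atom Q, so s0 ⊮ Q.
So the root s0 does not force the formula.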